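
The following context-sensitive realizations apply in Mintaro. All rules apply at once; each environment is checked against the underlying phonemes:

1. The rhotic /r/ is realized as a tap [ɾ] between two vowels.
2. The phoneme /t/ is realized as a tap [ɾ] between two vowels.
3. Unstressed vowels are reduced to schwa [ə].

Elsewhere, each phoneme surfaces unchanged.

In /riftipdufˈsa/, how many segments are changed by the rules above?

Segments that undergo a rule: /i/ → [ə] (rule 3); /i/ → [ə] (rule 3); /u/ → [ə] (rule 3).
All other segments surface unchanged.

3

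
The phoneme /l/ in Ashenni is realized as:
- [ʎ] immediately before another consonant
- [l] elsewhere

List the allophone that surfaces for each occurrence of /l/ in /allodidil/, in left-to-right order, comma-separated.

[ʎ], [l], [l]

Occurrence 1 (position 2): immediately before another consonant → [ʎ].
Occurrence 2 (position 3): no conditioning environment matches → elsewhere allophone [l].
Occurrence 3 (position 9): no conditioning environment matches → elsewhere allophone [l].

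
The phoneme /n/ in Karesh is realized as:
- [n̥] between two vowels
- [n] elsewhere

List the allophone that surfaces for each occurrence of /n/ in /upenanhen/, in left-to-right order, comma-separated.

[n̥], [n], [n]

Occurrence 1 (position 4): between two vowels → [n̥].
Occurrence 2 (position 6): no conditioning environment matches → elsewhere allophone [n].
Occurrence 3 (position 9): no conditioning environment matches → elsewhere allophone [n].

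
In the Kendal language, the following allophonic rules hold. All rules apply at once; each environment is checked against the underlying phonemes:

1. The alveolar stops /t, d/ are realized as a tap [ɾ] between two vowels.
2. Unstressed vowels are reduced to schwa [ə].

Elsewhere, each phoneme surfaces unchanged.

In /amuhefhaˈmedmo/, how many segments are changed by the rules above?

Segments that undergo a rule: /a/ → [ə] (rule 2); /u/ → [ə] (rule 2); /e/ → [ə] (rule 2); /a/ → [ə] (rule 2); /o/ → [ə] (rule 2).
All other segments surface unchanged.

5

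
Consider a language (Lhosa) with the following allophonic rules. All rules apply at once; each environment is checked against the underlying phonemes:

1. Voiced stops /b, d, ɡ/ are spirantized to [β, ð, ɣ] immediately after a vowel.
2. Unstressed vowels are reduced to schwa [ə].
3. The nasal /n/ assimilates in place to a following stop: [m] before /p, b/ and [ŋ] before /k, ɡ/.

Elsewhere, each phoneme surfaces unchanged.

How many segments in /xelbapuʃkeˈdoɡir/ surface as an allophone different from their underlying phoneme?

Segments that undergo a rule: /e/ → [ə] (rule 2); /a/ → [ə] (rule 2); /u/ → [ə] (rule 2); /e/ → [ə] (rule 2); /d/ → [ð] (rule 1); /ɡ/ → [ɣ] (rule 1); /i/ → [ə] (rule 2).
All other segments surface unchanged.

7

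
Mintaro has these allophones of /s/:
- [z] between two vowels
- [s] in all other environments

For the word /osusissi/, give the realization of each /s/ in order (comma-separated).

Occurrence 1 (position 2): between two vowels → [z].
Occurrence 2 (position 4): between two vowels → [z].
Occurrence 3 (position 6): no conditioning environment matches → elsewhere allophone [s].
Occurrence 4 (position 7): no conditioning environment matches → elsewhere allophone [s].

[z], [z], [s], [s]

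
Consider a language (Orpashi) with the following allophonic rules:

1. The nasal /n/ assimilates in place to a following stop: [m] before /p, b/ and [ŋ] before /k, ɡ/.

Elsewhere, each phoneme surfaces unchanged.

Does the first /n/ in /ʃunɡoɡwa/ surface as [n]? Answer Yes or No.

/n/ (between /u/ and /ɡ/): before a labial or velar stop, so rule 1 applies → [ŋ].
The actual realization is [ŋ], not [n].

No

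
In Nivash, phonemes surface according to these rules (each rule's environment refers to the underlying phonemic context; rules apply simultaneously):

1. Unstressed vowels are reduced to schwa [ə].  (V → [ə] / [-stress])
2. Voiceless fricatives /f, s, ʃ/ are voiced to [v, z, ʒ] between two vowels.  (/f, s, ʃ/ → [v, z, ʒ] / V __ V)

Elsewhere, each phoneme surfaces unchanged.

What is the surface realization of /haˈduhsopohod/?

[həˈduhsəpəhəd]

/h/ (word-initial) is unaffected → [h].
/a/ meets the environment for rule 1 (in an unstressed syllable) → [ə].
/d/ (between /a/ and /u/) is unaffected → [d].
/u/ (between /d/ and /h/) is in the target of rule 1 but the environment (in an unstressed syllable) is not met → [u].
/h/ (between /u/ and /s/) is unaffected → [h].
/s/ — between /h/ and /o/; rule 2 does not apply here → [s].
/o/ meets the environment for rule 1 (in an unstressed syllable) → [ə].
/p/ — not in any rule's target class → [p].
/o/ (between /p/ and /h/): in an unstressed syllable, so rule 1 applies → [ə].
/h/ (between /o/ and /o/): no rule targets it → [h].
/o/ (between /h/ and /d/): in an unstressed syllable, so rule 1 applies → [ə].
/d/ (word-final) is unaffected → [d].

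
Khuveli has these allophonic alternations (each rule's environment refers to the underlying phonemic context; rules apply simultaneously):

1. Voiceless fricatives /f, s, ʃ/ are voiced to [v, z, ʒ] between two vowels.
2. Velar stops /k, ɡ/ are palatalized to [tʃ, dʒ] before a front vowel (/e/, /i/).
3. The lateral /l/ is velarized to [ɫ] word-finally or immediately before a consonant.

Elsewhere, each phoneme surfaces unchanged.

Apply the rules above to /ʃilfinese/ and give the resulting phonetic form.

/ʃ/ (word-initial) is in the target of rule 1 but the environment (between two vowels) is not met → [ʃ].
/l/ meets the environment for rule 3 (word-finally or immediately before a consonant) → [ɫ].
/f/ (between /l/ and /i/) fails the environment for rule 1, so it stays [f].
Rule 1 applies to /s/ (between /e/ and /e/: between two vowels) → [z].

[ʃiɫfineze]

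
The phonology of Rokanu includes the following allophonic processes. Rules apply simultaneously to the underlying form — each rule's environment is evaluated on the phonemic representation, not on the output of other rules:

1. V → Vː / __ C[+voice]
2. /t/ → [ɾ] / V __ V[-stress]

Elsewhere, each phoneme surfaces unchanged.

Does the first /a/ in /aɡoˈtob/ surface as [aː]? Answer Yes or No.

Yes

/a/ — word-initial, before a voiced consonant — surfaces as [aː] (rule 1).
The actual realization is [aː], which matches [aː].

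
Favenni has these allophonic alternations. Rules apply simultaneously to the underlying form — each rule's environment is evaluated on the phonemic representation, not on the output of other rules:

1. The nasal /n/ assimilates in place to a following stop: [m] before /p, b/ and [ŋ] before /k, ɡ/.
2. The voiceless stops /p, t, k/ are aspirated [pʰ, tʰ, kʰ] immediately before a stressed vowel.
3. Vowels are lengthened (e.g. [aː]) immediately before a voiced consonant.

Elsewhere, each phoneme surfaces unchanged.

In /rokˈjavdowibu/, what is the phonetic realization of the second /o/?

Rule 3 applies to /o/ (between /d/ and /w/: before a voiced consonant) → [oː].

[oː]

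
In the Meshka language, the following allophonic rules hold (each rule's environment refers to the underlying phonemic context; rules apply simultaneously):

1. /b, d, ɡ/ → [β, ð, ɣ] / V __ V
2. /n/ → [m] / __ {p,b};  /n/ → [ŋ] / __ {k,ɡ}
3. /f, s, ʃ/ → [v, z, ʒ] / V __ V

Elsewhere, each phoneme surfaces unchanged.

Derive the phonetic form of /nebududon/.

[neβuðuðon]

/n/ (word-initial) is in the target of rule 2 but the environment (before a labial or velar stop) is not met → [n].
/e/ — not in any rule's target class → [e].
/b/ (between /e/ and /u/) occurs between two vowels → [β] by rule 1.
/u/ stays [u].
Rule 1 applies to /d/ (between /u/ and /u/: between two vowels) → [ð].
/u/ (between /d/ and /d/): no rule targets it → [u].
/d/ — between /u/ and /o/, between two vowels — surfaces as [ð] (rule 1).
/o/ (between /d/ and /n/): no rule targets it → [o].
/n/ (word-final) fails the environment for rule 2, so it stays [n].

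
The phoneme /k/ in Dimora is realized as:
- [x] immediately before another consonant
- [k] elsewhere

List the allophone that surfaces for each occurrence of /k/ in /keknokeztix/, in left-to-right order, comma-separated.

[k], [x], [k]

Occurrence 1 (position 1): no conditioning environment matches → elsewhere allophone [k].
Occurrence 2 (position 3): immediately before another consonant → [x].
Occurrence 3 (position 6): no conditioning environment matches → elsewhere allophone [k].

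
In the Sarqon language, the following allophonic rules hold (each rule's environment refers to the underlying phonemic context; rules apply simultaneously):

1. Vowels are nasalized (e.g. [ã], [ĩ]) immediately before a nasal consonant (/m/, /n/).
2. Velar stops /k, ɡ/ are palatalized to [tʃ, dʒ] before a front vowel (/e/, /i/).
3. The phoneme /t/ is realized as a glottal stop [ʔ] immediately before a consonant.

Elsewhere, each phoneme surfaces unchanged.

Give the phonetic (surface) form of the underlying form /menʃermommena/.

[mẽnʃermõmmẽna]

/m/ (word-initial): no rule targets it → [m].
/e/ (between /m/ and /n/) occurs before a nasal consonant → [ẽ] by rule 1.
/n/ (between /e/ and /ʃ/) is unaffected → [n].
/ʃ/ (between /n/ and /e/) is unaffected → [ʃ].
/e/ (between /ʃ/ and /r/) fails the environment for rule 1, so it stays [e].
/r/ (between /e/ and /m/) is unaffected → [r].
/m/ stays [m].
/o/ meets the environment for rule 1 (before a nasal consonant) → [õ].
/m/ (between /o/ and /m/): no rule targets it → [m].
/m/ — not in any rule's target class → [m].
/e/ — between /m/ and /n/, before a nasal consonant — surfaces as [ẽ] (rule 1).
/n/ (between /e/ and /a/): no rule targets it → [n].
/a/ (word-final) is in the target of rule 1 but the environment (before a nasal consonant) is not met → [a].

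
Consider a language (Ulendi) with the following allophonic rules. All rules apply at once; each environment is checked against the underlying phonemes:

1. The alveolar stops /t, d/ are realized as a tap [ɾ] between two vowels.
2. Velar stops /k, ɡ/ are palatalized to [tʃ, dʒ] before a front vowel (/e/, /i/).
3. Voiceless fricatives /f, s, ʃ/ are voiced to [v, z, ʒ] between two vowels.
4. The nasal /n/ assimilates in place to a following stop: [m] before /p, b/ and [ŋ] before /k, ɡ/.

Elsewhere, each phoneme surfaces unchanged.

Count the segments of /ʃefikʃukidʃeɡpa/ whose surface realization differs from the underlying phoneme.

2

Segments that undergo a rule: /f/ → [v] (rule 3); /k/ → [tʃ] (rule 2).
All other segments surface unchanged.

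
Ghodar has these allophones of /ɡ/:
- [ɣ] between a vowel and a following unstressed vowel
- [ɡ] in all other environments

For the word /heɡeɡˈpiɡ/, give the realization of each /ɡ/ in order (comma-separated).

[ɣ], [ɡ], [ɡ]

Occurrence 1 (position 3): between a vowel and a following unstressed vowel → [ɣ].
Occurrence 2 (position 5): no conditioning environment matches → elsewhere allophone [ɡ].
Occurrence 3 (position 8): no conditioning environment matches → elsewhere allophone [ɡ].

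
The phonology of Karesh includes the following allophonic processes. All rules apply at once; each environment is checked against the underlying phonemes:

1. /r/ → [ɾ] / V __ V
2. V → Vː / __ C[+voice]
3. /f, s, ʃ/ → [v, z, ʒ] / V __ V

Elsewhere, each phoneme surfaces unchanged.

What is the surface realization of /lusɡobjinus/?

/l/ — not in any rule's target class → [l].
/u/ (between /l/ and /s/) is in the target of rule 2 but the environment (before a voiced consonant) is not met → [u].
/s/ (between /u/ and /ɡ/): rule 3 targets it, but not between two vowels → unchanged [s].
/ɡ/ stays [ɡ].
/o/ meets the environment for rule 2 (before a voiced consonant) → [oː].
/b/ — not in any rule's target class → [b].
/j/ stays [j].
Rule 2 applies to /i/ (between /j/ and /n/: before a voiced consonant) → [iː].
/n/ stays [n].
/u/ (between /n/ and /s/) is in the target of rule 2 but the environment (before a voiced consonant) is not met → [u].
/s/ (word-final) fails the environment for rule 3, so it stays [s].

[lusɡoːbjiːnus]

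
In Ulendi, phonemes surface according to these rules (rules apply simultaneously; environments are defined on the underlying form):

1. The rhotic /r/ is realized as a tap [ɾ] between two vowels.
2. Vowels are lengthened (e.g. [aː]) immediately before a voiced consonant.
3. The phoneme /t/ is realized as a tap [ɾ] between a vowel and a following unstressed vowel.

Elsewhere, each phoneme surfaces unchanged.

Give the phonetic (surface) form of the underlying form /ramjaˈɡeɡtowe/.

[raːmjaːˈɡeːɡtoːwe]

/r/ (word-initial) is in the target of rule 1 but the environment (between two vowels) is not met → [r].
/a/ (between /r/ and /m/) occurs before a voiced consonant → [aː] by rule 2.
/m/ stays [m].
/j/ (between /m/ and /a/): no rule targets it → [j].
/a/ (between /j/ and /ɡ/): before a voiced consonant, so rule 2 applies → [aː].
/ɡ/ (between /a/ and /e/) is unaffected → [ɡ].
/e/ (between /ɡ/ and /ɡ/) occurs before a voiced consonant → [eː] by rule 2.
/ɡ/ (between /e/ and /t/): no rule targets it → [ɡ].
/t/ (between /ɡ/ and /o/): rule 3 targets it, but not between a vowel and a following unstressed vowel → unchanged [t].
/o/ — between /t/ and /w/, before a voiced consonant — surfaces as [oː] (rule 2).
/w/ stays [w].
/e/ (word-final) fails the environment for rule 2, so it stays [e].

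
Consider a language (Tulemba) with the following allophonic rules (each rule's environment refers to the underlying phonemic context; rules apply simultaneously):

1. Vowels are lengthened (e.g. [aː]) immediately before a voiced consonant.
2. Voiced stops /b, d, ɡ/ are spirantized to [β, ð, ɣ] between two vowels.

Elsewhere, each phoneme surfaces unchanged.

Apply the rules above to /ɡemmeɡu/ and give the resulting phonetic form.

/ɡ/ (word-initial) fails the environment for rule 2, so it stays [ɡ].
/e/ (between /ɡ/ and /m/): before a voiced consonant, so rule 1 applies → [eː].
/m/ stays [m].
/m/ (between /m/ and /e/): no rule targets it → [m].
/e/ meets the environment for rule 1 (before a voiced consonant) → [eː].
/ɡ/ (between /e/ and /u/) occurs between two vowels → [ɣ] by rule 2.
/u/ (word-final) is in the target of rule 1 but the environment (before a voiced consonant) is not met → [u].

[ɡeːmmeːɣu]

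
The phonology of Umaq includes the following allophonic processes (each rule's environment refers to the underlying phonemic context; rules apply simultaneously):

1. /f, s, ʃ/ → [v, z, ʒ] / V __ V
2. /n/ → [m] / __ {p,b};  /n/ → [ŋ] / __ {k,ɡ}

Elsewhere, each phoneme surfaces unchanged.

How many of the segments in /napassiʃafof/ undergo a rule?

2

Segments that undergo a rule: /ʃ/ → [ʒ] (rule 1); /f/ → [v] (rule 1).
All other segments surface unchanged.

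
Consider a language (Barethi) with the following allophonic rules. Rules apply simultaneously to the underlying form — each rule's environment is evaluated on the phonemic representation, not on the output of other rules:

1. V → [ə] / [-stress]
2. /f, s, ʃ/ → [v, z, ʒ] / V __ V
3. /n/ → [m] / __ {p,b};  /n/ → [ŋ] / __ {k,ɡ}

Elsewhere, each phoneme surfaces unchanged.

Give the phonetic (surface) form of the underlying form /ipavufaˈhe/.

[əpəvəvəˈhe]

/i/ (word-initial): in an unstressed syllable, so rule 1 applies → [ə].
/p/ — not in any rule's target class → [p].
/a/ meets the environment for rule 1 (in an unstressed syllable) → [ə].
/v/ (between /a/ and /u/) is unaffected → [v].
/u/ (between /v/ and /f/): in an unstressed syllable, so rule 1 applies → [ə].
/f/ (between /u/ and /a/): between two vowels, so rule 2 applies → [v].
Rule 1 applies to /a/ (between /f/ and /h/: in an unstressed syllable) → [ə].
/h/ — not in any rule's target class → [h].
/e/ (word-final) fails the environment for rule 1, so it stays [e].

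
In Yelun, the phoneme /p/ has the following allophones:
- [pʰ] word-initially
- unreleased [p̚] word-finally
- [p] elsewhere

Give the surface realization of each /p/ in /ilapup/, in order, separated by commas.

[p], [p̚]

Occurrence 1 (position 4): no conditioning environment matches → elsewhere allophone [p].
Occurrence 2 (position 6): word-finally → [p̚].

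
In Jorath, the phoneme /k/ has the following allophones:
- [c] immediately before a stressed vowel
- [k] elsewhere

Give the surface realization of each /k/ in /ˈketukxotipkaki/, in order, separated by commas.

[c], [k], [k], [k]

Occurrence 1 (position 1): immediately before a stressed vowel → [c].
Occurrence 2 (position 5): no conditioning environment matches → elsewhere allophone [k].
Occurrence 3 (position 11): no conditioning environment matches → elsewhere allophone [k].
Occurrence 4 (position 13): no conditioning environment matches → elsewhere allophone [k].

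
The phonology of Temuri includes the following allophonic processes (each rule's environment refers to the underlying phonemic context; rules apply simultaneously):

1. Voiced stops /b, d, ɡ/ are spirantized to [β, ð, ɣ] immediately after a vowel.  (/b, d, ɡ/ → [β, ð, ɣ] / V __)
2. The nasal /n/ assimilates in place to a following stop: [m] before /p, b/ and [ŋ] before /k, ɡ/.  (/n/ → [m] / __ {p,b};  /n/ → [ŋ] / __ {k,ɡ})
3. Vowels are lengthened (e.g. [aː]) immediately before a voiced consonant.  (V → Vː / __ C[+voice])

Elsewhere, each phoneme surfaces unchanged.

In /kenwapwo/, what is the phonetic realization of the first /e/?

/e/ (between /k/ and /n/) occurs before a voiced consonant → [eː] by rule 3.

[eː]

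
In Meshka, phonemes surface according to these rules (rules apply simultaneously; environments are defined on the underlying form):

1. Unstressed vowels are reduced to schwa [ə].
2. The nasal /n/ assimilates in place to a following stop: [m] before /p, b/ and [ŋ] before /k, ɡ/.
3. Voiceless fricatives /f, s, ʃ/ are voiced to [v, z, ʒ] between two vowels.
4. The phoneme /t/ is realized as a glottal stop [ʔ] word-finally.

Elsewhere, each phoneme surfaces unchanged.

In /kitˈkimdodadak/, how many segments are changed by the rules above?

4

Segments that undergo a rule: /i/ → [ə] (rule 1); /o/ → [ə] (rule 1); /a/ → [ə] (rule 1); /a/ → [ə] (rule 1).
All other segments surface unchanged.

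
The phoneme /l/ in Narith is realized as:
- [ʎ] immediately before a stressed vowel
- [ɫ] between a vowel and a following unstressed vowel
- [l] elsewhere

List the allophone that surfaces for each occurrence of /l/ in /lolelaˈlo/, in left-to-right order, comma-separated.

[l], [ɫ], [ɫ], [ʎ]

Occurrence 1 (position 1): no conditioning environment matches → elsewhere allophone [l].
Occurrence 2 (position 3): between a vowel and a following unstressed vowel → [ɫ].
Occurrence 3 (position 5): between a vowel and a following unstressed vowel → [ɫ].
Occurrence 4 (position 7): immediately before a stressed vowel → [ʎ].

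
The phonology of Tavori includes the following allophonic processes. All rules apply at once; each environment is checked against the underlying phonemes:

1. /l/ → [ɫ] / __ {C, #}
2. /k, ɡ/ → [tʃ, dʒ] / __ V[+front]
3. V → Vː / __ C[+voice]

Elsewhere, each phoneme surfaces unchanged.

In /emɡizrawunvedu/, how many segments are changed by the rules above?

6

Segments that undergo a rule: /e/ → [eː] (rule 3); /ɡ/ → [dʒ] (rule 2); /i/ → [iː] (rule 3); /a/ → [aː] (rule 3); /u/ → [uː] (rule 3); /e/ → [eː] (rule 3).
All other segments surface unchanged.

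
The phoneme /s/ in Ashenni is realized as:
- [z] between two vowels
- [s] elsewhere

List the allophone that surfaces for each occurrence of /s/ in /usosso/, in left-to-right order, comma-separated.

Occurrence 1 (position 2): between two vowels → [z].
Occurrence 2 (position 4): no conditioning environment matches → elsewhere allophone [s].
Occurrence 3 (position 5): no conditioning environment matches → elsewhere allophone [s].

[z], [s], [s]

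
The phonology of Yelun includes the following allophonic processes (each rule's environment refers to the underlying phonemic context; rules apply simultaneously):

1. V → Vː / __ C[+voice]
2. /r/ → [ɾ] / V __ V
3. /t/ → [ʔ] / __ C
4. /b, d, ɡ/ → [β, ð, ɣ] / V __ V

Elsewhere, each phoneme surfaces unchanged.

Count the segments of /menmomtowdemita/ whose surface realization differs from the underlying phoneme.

4

Segments that undergo a rule: /e/ → [eː] (rule 1); /o/ → [oː] (rule 1); /o/ → [oː] (rule 1); /e/ → [eː] (rule 1).
All other segments surface unchanged.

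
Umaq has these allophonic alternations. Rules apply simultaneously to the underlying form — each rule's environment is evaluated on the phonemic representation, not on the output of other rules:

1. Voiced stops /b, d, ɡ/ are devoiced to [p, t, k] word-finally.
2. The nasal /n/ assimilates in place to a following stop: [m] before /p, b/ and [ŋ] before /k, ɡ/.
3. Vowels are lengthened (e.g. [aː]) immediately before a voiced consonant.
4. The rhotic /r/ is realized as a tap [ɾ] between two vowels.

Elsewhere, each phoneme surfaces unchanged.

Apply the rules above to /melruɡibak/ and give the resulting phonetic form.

[meːlruːɡiːbak]

/m/ (word-initial): no rule targets it → [m].
/e/ (between /m/ and /l/) occurs before a voiced consonant → [eː] by rule 3.
/l/ stays [l].
/r/ — between /l/ and /u/; rule 4 does not apply here → [r].
/u/ (between /r/ and /ɡ/): before a voiced consonant, so rule 3 applies → [uː].
/ɡ/ (between /u/ and /i/): rule 1 targets it, but not word-finally → unchanged [ɡ].
/i/ meets the environment for rule 3 (before a voiced consonant) → [iː].
/b/ (between /i/ and /a/) fails the environment for rule 1, so it stays [b].
/a/ (between /b/ and /k/) is in the target of rule 3 but the environment (before a voiced consonant) is not met → [a].
/k/ stays [k].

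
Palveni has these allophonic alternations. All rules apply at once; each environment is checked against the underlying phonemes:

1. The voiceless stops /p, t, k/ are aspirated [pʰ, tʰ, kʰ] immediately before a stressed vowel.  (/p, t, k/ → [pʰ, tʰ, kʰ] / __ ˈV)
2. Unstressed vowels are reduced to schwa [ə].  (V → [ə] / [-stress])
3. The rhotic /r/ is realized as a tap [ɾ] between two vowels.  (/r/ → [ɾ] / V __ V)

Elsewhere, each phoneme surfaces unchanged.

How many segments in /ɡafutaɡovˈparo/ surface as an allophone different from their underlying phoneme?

7

Segments that undergo a rule: /a/ → [ə] (rule 2); /u/ → [ə] (rule 2); /a/ → [ə] (rule 2); /o/ → [ə] (rule 2); /p/ → [pʰ] (rule 1); /r/ → [ɾ] (rule 3); /o/ → [ə] (rule 2).
All other segments surface unchanged.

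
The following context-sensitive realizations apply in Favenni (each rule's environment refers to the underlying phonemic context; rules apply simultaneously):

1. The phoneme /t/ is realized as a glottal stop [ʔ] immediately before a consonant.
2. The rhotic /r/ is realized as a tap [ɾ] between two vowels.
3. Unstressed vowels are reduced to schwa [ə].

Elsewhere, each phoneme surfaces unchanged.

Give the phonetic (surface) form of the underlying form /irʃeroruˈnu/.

Rule 3 applies to /i/ (word-initial: in an unstressed syllable) → [ə].
/r/ (between /i/ and /ʃ/) fails the environment for rule 2, so it stays [r].
/e/ (between /ʃ/ and /r/) occurs in an unstressed syllable → [ə] by rule 3.
/r/ meets the environment for rule 2 (between two vowels) → [ɾ].
/o/ meets the environment for rule 3 (in an unstressed syllable) → [ə].
Rule 2 applies to /r/ (between /o/ and /u/: between two vowels) → [ɾ].
/u/ (between /r/ and /n/): in an unstressed syllable, so rule 3 applies → [ə].
/u/ (word-final) fails the environment for rule 3, so it stays [u].

[ərʃəɾəɾəˈnu]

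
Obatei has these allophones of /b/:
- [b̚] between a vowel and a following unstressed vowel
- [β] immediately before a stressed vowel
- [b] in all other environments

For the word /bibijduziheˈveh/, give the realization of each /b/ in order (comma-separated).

[b], [b̚]

Occurrence 1 (position 1): no conditioning environment matches → elsewhere allophone [b].
Occurrence 2 (position 3): between a vowel and a following unstressed vowel → [b̚].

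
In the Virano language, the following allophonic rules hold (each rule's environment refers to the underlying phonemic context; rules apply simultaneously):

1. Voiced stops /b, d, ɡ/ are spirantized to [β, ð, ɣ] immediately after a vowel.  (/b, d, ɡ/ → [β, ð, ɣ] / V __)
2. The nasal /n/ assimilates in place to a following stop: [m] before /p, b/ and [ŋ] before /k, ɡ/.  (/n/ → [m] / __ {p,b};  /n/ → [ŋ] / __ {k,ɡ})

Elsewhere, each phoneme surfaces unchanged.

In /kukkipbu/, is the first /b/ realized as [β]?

/b/ — between /p/ and /u/; rule 1 does not apply here → [b].
The actual realization is [b], not [β].

No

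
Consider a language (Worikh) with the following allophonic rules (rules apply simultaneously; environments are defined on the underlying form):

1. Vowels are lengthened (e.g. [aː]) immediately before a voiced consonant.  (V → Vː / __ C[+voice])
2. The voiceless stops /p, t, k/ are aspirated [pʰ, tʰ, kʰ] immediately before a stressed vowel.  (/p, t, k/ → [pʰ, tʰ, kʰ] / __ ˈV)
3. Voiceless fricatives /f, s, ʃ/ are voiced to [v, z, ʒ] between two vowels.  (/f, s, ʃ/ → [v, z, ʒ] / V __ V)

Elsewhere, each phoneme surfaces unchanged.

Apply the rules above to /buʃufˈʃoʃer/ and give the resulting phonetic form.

[buʒufˈʃoʒeːr]

/u/ (between /b/ and /ʃ/) is in the target of rule 1 but the environment (before a voiced consonant) is not met → [u].
Rule 3 applies to /ʃ/ (between /u/ and /u/: between two vowels) → [ʒ].
/u/ (between /ʃ/ and /f/) fails the environment for rule 1, so it stays [u].
/f/ — between /u/ and /ʃ/; rule 3 does not apply here → [f].
/ʃ/ (between /f/ and /o/): rule 3 targets it, but not between two vowels → unchanged [ʃ].
/o/ — between /ʃ/ and /ʃ/; rule 1 does not apply here → [o].
Rule 3 applies to /ʃ/ (between /o/ and /e/: between two vowels) → [ʒ].
Rule 1 applies to /e/ (between /ʃ/ and /r/: before a voiced consonant) → [eː].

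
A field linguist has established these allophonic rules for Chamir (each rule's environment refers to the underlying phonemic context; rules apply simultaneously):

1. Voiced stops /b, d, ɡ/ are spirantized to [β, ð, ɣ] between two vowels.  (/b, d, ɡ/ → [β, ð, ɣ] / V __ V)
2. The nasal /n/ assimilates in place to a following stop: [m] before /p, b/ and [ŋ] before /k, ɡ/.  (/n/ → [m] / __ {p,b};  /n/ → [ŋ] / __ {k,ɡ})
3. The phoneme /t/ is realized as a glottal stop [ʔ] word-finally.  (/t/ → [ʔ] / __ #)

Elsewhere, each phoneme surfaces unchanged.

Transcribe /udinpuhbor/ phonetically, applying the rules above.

/u/ stays [u].
/d/ — between /u/ and /i/, between two vowels — surfaces as [ð] (rule 1).
/i/ stays [i].
Rule 2 applies to /n/ (between /i/ and /p/: before a labial or velar stop) → [m].
/p/ — not in any rule's target class → [p].
/u/ (between /p/ and /h/) is unaffected → [u].
/h/ stays [h].
/b/ — between /h/ and /o/; rule 1 does not apply here → [b].
/o/ — not in any rule's target class → [o].
/r/ stays [r].

[uðimpuhbor]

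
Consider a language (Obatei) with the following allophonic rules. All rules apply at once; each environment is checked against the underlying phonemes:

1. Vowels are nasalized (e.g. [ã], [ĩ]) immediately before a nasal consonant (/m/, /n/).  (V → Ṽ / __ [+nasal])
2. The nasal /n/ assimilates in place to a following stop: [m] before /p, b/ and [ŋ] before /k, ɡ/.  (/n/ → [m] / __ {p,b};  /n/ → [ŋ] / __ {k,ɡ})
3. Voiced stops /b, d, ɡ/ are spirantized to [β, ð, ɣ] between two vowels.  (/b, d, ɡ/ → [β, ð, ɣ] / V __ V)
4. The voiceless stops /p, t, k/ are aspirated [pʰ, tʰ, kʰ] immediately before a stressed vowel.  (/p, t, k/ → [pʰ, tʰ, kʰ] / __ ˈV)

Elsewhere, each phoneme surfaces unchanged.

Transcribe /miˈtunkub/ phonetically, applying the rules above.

/i/ (between /m/ and /t/) fails the environment for rule 1, so it stays [i].
/t/ (between /i/ and /u/): immediately before a stressed vowel, so rule 4 applies → [tʰ].
/u/ (between /t/ and /n/) occurs before a nasal consonant → [ũ] by rule 1.
/n/ (between /u/ and /k/) occurs before a labial or velar stop → [ŋ] by rule 2.
/k/ (between /n/ and /u/) fails the environment for rule 4, so it stays [k].
/u/ (between /k/ and /b/): rule 1 targets it, but not before a nasal consonant → unchanged [u].
/b/ (word-final): rule 3 targets it, but not between two vowels → unchanged [b].

[miˈtʰũŋkub]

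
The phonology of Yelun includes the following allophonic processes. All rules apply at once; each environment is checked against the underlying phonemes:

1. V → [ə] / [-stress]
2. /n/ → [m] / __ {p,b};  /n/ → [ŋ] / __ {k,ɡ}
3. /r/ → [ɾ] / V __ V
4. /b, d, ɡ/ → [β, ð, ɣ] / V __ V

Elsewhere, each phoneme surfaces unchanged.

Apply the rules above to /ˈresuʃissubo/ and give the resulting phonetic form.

[ˈresəʃəssəβə]

/r/ (word-initial) is in the target of rule 3 but the environment (between two vowels) is not met → [r].
/e/ (between /r/ and /s/) is in the target of rule 1 but the environment (in an unstressed syllable) is not met → [e].
/u/ (between /s/ and /ʃ/) occurs in an unstressed syllable → [ə] by rule 1.
Rule 1 applies to /i/ (between /ʃ/ and /s/: in an unstressed syllable) → [ə].
/u/ (between /s/ and /b/): in an unstressed syllable, so rule 1 applies → [ə].
/b/ — between /u/ and /o/, between two vowels — surfaces as [β] (rule 4).
/o/ meets the environment for rule 1 (in an unstressed syllable) → [ə].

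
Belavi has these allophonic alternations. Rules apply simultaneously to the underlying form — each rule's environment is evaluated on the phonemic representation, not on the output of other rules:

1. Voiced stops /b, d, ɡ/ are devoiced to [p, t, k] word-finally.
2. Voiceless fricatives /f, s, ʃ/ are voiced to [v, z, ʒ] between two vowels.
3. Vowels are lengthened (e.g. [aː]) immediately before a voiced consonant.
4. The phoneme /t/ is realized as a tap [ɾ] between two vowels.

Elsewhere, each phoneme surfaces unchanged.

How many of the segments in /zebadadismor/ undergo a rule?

Segments that undergo a rule: /e/ → [eː] (rule 3); /a/ → [aː] (rule 3); /a/ → [aː] (rule 3); /o/ → [oː] (rule 3).
All other segments surface unchanged.

4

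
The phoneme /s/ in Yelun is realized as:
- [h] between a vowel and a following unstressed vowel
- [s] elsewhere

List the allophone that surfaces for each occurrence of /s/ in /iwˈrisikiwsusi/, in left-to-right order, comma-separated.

Occurrence 1 (position 5): between a vowel and a following unstressed vowel → [h].
Occurrence 2 (position 10): no conditioning environment matches → elsewhere allophone [s].
Occurrence 3 (position 12): between a vowel and a following unstressed vowel → [h].

[h], [s], [h]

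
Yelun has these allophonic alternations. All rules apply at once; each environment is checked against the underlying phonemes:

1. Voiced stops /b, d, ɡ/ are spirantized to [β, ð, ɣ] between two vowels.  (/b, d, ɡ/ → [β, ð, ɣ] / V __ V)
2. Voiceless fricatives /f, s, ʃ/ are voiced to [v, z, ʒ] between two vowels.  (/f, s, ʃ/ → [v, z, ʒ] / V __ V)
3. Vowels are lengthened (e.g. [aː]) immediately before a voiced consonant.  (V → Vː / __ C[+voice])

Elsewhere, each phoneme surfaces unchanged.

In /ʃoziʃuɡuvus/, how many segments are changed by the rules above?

Segments that undergo a rule: /o/ → [oː] (rule 3); /ʃ/ → [ʒ] (rule 2); /u/ → [uː] (rule 3); /ɡ/ → [ɣ] (rule 1); /u/ → [uː] (rule 3).
All other segments surface unchanged.

5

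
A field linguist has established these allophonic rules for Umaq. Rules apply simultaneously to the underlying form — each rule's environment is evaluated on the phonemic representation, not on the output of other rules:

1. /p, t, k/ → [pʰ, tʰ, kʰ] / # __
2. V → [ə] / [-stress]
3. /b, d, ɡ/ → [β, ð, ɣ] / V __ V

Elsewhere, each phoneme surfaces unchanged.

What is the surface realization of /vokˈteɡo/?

[vəkˈteɣə]

/v/ (word-initial): no rule targets it → [v].
Rule 2 applies to /o/ (between /v/ and /k/: in an unstressed syllable) → [ə].
/k/ (between /o/ and /t/): rule 1 targets it, but not word-initially → unchanged [k].
/t/ (between /k/ and /e/): rule 1 targets it, but not word-initially → unchanged [t].
/e/ (between /t/ and /ɡ/) is in the target of rule 2 but the environment (in an unstressed syllable) is not met → [e].
/ɡ/ (between /e/ and /o/): between two vowels, so rule 3 applies → [ɣ].
/o/ meets the environment for rule 2 (in an unstressed syllable) → [ə].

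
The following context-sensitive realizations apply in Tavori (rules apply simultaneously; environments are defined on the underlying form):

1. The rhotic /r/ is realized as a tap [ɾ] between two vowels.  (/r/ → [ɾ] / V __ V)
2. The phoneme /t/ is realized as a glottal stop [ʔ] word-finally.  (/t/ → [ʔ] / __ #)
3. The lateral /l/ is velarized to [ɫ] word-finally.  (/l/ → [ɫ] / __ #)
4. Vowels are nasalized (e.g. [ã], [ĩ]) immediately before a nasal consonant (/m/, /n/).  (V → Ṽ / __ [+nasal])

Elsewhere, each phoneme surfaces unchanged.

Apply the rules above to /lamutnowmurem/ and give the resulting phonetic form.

[lãmutnowmuɾẽm]

/l/ — word-initial; rule 3 does not apply here → [l].
/a/ — between /l/ and /m/, before a nasal consonant — surfaces as [ã] (rule 4).
/m/ — not in any rule's target class → [m].
/u/ — between /m/ and /t/; rule 4 does not apply here → [u].
/t/ (between /u/ and /n/) is in the target of rule 2 but the environment (word-finally) is not met → [t].
/n/ (between /t/ and /o/): no rule targets it → [n].
/o/ (between /n/ and /w/) is in the target of rule 4 but the environment (before a nasal consonant) is not met → [o].
/w/ stays [w].
/m/ — not in any rule's target class → [m].
/u/ (between /m/ and /r/): rule 4 targets it, but not before a nasal consonant → unchanged [u].
/r/ meets the environment for rule 1 (between two vowels) → [ɾ].
/e/ — between /r/ and /m/, before a nasal consonant — surfaces as [ẽ] (rule 4).
/m/ (word-final) is unaffected → [m].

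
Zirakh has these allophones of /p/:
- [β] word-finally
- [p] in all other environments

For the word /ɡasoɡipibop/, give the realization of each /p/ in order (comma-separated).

Occurrence 1 (position 7): no conditioning environment matches → elsewhere allophone [p].
Occurrence 2 (position 11): word-finally → [β].

[p], [β]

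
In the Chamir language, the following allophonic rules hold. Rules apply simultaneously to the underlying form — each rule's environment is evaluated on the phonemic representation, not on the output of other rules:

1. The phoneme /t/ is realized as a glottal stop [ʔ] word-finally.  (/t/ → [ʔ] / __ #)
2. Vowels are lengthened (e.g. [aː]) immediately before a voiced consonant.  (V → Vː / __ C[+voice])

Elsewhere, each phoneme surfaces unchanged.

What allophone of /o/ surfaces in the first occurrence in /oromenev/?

[oː]

/o/ meets the environment for rule 2 (before a voiced consonant) → [oː].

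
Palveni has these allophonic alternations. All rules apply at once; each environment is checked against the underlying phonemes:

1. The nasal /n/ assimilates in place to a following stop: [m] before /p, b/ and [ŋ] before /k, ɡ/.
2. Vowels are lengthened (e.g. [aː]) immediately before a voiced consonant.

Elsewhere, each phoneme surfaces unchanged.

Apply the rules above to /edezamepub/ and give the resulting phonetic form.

[eːdeːzaːmepuːb]

/e/ (word-initial) occurs before a voiced consonant → [eː] by rule 2.
/d/ (between /e/ and /e/): no rule targets it → [d].
/e/ — between /d/ and /z/, before a voiced consonant — surfaces as [eː] (rule 2).
/z/ — not in any rule's target class → [z].
/a/ — between /z/ and /m/, before a voiced consonant — surfaces as [aː] (rule 2).
/m/ (between /a/ and /e/): no rule targets it → [m].
/e/ (between /m/ and /p/) fails the environment for rule 2, so it stays [e].
/p/ stays [p].
/u/ (between /p/ and /b/): before a voiced consonant, so rule 2 applies → [uː].
/b/ — not in any rule's target class → [b].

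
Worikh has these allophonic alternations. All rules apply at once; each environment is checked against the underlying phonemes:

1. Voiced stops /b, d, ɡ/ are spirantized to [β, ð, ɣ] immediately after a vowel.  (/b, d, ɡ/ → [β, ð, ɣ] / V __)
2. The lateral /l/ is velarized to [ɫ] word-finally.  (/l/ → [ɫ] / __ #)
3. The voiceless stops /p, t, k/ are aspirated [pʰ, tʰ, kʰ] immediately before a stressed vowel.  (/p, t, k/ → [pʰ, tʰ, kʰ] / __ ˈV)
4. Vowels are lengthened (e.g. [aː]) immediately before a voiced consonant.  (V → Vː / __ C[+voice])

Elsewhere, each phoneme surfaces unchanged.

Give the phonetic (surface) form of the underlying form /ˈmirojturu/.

[ˈmiːroːjtuːru]

/i/ — between /m/ and /r/, before a voiced consonant — surfaces as [iː] (rule 4).
/o/ (between /r/ and /j/) occurs before a voiced consonant → [oː] by rule 4.
/t/ — between /j/ and /u/; rule 3 does not apply here → [t].
/u/ (between /t/ and /r/): before a voiced consonant, so rule 4 applies → [uː].
/u/ (word-final) is in the target of rule 4 but the environment (before a voiced consonant) is not met → [u].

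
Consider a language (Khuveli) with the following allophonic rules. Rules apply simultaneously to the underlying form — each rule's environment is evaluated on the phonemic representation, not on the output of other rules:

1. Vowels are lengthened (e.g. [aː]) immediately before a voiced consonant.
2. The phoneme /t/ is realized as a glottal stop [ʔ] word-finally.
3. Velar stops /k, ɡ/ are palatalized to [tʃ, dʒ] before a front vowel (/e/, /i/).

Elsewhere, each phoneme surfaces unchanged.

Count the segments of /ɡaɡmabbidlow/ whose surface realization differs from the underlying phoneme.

4

Segments that undergo a rule: /a/ → [aː] (rule 1); /a/ → [aː] (rule 1); /i/ → [iː] (rule 1); /o/ → [oː] (rule 1).
All other segments surface unchanged.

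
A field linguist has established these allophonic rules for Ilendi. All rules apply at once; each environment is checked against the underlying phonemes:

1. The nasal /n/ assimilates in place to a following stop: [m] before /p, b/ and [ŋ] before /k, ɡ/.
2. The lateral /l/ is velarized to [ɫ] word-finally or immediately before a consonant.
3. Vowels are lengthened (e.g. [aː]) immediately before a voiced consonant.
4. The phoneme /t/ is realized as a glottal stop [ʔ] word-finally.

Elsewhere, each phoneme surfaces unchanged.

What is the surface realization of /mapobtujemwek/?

[mapoːbtuːjeːmwek]

/a/ (between /m/ and /p/): rule 3 targets it, but not before a voiced consonant → unchanged [a].
/o/ — between /p/ and /b/, before a voiced consonant — surfaces as [oː] (rule 3).
/t/ (between /b/ and /u/): rule 4 targets it, but not word-finally → unchanged [t].
/u/ (between /t/ and /j/): before a voiced consonant, so rule 3 applies → [uː].
/e/ meets the environment for rule 3 (before a voiced consonant) → [eː].
/e/ — between /w/ and /k/; rule 3 does not apply here → [e].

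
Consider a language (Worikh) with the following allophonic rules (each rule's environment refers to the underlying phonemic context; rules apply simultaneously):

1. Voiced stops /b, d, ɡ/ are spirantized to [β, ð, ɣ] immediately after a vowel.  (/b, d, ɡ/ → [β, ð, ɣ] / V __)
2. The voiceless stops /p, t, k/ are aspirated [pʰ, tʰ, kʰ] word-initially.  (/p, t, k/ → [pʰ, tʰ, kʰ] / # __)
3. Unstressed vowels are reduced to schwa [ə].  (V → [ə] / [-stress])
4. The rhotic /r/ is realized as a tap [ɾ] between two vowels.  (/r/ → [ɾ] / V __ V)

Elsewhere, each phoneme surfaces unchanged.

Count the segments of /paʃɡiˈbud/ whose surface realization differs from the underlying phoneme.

5

Segments that undergo a rule: /p/ → [pʰ] (rule 2); /a/ → [ə] (rule 3); /i/ → [ə] (rule 3); /b/ → [β] (rule 1); /d/ → [ð] (rule 1).
All other segments surface unchanged.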